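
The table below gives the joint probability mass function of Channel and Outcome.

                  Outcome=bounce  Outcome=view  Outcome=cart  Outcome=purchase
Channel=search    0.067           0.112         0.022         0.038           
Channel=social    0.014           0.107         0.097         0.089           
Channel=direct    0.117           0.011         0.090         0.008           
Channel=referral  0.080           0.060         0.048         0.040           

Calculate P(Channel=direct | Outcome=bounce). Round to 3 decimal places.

0.421

P(Outcome=bounce) = 0.067 + 0.014 + 0.117 + 0.080 = 0.278.
P(Channel=direct | Outcome=bounce) = 0.117/0.278 = 0.421.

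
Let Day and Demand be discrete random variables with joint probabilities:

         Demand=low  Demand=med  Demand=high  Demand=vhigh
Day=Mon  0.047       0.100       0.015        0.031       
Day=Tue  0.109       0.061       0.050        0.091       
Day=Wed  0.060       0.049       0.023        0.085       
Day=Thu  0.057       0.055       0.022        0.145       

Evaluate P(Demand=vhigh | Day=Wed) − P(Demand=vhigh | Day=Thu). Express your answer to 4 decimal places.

P(Day=Wed) = 0.060 + 0.049 + 0.023 + 0.085 = 0.217; P(Demand=vhigh | Day=Wed) = 0.085/0.217 = 0.39171.
P(Day=Thu) = 0.057 + 0.055 + 0.022 + 0.145 = 0.279; P(Demand=vhigh | Day=Thu) = 0.145/0.279 = 0.51971.
Difference = -0.1280.

-0.1280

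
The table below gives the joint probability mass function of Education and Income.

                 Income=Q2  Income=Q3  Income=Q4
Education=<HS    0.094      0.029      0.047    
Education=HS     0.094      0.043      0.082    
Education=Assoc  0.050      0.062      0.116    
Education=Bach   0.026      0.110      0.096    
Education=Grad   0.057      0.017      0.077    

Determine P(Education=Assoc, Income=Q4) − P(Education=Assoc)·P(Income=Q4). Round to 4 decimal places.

P(Education=Assoc) = 0.050 + 0.062 + 0.116 = 0.228.
P(Income=Q4) = 0.047 + 0.082 + 0.116 + 0.096 + 0.077 = 0.418.
P(Education=Assoc, Income=Q4) − P(Education=Assoc)P(Income=Q4) = 0.116 − 0.228×0.418 = 0.0207.

0.0207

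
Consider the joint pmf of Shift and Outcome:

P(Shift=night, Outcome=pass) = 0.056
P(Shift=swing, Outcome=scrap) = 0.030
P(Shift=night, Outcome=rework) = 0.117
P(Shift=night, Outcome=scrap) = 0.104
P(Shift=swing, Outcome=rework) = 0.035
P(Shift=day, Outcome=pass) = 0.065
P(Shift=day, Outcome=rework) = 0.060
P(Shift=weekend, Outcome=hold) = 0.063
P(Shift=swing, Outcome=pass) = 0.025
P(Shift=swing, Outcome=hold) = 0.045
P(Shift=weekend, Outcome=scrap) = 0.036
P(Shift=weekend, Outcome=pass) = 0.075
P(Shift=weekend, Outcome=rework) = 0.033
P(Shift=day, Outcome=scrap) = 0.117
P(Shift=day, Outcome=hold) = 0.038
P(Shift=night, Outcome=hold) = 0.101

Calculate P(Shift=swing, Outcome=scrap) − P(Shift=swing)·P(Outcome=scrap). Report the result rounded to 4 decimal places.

P(Shift=swing) = 0.025 + 0.035 + 0.030 + 0.045 = 0.135.
P(Outcome=scrap) = 0.117 + 0.030 + 0.104 + 0.036 = 0.287.
P(Shift=swing, Outcome=scrap) − P(Shift=swing)P(Outcome=scrap) = 0.030 − 0.135×0.287 = -0.0087.

-0.0087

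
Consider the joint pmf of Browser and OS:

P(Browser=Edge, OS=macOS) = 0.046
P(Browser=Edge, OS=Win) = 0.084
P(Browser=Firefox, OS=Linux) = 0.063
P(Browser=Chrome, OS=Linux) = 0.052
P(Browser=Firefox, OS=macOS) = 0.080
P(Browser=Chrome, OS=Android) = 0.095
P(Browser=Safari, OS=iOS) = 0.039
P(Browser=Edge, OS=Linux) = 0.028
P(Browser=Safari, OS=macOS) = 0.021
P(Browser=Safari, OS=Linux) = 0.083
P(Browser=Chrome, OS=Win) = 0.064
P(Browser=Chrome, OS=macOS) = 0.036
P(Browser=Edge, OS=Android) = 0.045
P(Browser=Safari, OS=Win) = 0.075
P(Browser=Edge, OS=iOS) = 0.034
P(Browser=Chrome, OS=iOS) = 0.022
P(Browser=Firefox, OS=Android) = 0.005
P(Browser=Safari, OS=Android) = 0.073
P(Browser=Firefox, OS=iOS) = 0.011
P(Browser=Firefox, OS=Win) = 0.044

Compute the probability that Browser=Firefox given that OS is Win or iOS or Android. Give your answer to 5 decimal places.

P(OS=Win) = 0.064 + 0.044 + 0.075 + 0.084 = 0.267.
P(OS=iOS) = 0.022 + 0.011 + 0.039 + 0.034 = 0.106.
P(OS=Android) = 0.095 + 0.005 + 0.073 + 0.045 = 0.218.
P(OS ∈ {Win, iOS, Android}) = 0.267 + 0.106 + 0.218 = 0.591; P(Browser=Firefox, OS ∈ {Win, iOS, Android}) = 0.044 + 0.011 + 0.005 = 0.060.
P(Browser=Firefox | OS ∈ {Win, iOS, Android}) = 0.060/0.591 = 0.10152.

0.10152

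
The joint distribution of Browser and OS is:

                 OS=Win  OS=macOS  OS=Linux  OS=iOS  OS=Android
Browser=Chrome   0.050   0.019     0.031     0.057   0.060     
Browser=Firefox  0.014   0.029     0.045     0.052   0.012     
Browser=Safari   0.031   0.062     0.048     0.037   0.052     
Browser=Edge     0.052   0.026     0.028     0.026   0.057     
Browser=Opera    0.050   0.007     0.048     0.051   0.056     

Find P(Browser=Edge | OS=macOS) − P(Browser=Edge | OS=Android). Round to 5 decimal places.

P(OS=macOS) = 0.019 + 0.029 + 0.062 + 0.026 + 0.007 = 0.143; P(Browser=Edge | OS=macOS) = 0.026/0.143 = 0.181818.
P(OS=Android) = 0.060 + 0.012 + 0.052 + 0.057 + 0.056 = 0.237; P(Browser=Edge | OS=Android) = 0.057/0.237 = 0.240506.
Difference = -0.05869.

-0.05869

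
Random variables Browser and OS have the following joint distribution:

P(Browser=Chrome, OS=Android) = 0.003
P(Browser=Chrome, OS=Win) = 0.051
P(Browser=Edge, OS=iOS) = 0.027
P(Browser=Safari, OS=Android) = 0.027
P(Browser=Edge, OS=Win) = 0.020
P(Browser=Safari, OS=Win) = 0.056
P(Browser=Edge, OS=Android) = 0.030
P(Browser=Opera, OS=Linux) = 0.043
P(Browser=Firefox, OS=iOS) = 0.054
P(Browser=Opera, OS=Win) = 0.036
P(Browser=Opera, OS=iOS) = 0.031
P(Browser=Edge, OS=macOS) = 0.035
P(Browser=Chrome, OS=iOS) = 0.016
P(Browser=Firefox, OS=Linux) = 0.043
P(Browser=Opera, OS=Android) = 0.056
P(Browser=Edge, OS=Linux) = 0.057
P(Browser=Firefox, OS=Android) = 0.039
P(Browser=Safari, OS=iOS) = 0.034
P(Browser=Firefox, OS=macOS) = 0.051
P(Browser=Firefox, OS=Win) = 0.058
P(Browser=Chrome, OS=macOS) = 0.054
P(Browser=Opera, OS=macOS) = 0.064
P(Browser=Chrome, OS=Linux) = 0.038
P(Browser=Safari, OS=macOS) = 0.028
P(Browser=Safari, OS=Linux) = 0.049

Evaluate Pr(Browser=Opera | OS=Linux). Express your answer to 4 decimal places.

P(OS=Linux) = 0.038 + 0.043 + 0.049 + 0.057 + 0.043 = 0.230.
P(Browser=Opera | OS=Linux) = 0.043/0.230 = 0.1870.

0.1870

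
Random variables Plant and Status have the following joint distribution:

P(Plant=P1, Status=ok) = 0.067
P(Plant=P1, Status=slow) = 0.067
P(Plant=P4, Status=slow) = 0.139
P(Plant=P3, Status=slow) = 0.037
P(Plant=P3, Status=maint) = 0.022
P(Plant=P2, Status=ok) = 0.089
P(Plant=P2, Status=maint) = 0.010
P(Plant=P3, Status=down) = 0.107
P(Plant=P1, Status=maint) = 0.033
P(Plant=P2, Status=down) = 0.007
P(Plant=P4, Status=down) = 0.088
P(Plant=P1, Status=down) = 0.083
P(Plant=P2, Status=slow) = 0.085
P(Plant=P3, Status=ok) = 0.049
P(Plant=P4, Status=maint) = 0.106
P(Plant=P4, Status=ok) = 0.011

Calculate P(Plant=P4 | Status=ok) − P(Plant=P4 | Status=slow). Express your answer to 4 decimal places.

-0.3729

P(Status=ok) = 0.067 + 0.089 + 0.049 + 0.011 = 0.216; P(Plant=P4 | Status=ok) = 0.011/0.216 = 0.05093.
P(Status=slow) = 0.067 + 0.085 + 0.037 + 0.139 = 0.328; P(Plant=P4 | Status=slow) = 0.139/0.328 = 0.42378.
Difference = -0.3729.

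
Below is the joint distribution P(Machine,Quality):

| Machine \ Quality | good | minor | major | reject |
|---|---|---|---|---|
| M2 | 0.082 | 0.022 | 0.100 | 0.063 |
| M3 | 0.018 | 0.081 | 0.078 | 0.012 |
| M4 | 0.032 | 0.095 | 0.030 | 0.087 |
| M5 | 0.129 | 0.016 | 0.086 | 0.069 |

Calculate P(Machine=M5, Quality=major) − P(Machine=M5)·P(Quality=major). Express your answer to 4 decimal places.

P(Machine=M5) = 0.129 + 0.016 + 0.086 + 0.069 = 0.300.
P(Quality=major) = 0.100 + 0.078 + 0.030 + 0.086 = 0.294.
P(Machine=M5, Quality=major) − P(Machine=M5)P(Quality=major) = 0.086 − 0.300×0.294 = -0.0022.

-0.0022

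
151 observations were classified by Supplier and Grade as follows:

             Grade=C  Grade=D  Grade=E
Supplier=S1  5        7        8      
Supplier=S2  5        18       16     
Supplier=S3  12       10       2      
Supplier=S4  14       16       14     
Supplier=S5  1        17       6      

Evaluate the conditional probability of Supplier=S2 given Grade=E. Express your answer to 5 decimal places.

Total with Grade=E: 8 + 16 + 2 + 14 + 6 = 46.
P(Supplier=S2 | Grade=E) = 16/46 = 0.34783.

0.34783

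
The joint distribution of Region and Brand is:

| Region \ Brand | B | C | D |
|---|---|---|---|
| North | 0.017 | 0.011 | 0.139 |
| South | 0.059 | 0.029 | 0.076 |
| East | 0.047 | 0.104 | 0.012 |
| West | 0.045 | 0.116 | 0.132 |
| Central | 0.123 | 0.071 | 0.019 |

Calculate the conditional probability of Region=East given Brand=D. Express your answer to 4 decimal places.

P(Brand=D) = 0.139 + 0.076 + 0.012 + 0.132 + 0.019 = 0.378.
P(Region=East | Brand=D) = 0.012/0.378 = 0.0317.

0.0317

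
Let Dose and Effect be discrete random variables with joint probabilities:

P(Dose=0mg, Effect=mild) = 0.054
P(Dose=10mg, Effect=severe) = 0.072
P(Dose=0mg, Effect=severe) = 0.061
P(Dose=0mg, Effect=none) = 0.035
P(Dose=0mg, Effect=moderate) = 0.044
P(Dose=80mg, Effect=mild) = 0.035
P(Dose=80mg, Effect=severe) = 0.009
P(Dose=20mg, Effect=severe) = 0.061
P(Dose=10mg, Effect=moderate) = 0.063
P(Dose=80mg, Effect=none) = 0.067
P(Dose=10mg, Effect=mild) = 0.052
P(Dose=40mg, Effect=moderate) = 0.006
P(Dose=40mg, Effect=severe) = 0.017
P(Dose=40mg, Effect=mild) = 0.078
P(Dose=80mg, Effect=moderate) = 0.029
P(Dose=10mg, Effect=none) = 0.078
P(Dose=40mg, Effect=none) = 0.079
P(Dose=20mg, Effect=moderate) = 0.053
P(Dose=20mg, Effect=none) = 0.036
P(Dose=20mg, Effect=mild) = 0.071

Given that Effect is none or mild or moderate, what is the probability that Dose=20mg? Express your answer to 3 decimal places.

0.205

P(Effect=none) = 0.035 + 0.078 + 0.036 + 0.079 + 0.067 = 0.295.
P(Effect=mild) = 0.054 + 0.052 + 0.071 + 0.078 + 0.035 = 0.290.
P(Effect=moderate) = 0.044 + 0.063 + 0.053 + 0.006 + 0.029 = 0.195.
P(Effect ∈ {none, mild, moderate}) = 0.295 + 0.290 + 0.195 = 0.780; P(Dose=20mg, Effect ∈ {none, mild, moderate}) = 0.036 + 0.071 + 0.053 = 0.160.
P(Dose=20mg | Effect ∈ {none, mild, moderate}) = 0.160/0.780 = 0.205.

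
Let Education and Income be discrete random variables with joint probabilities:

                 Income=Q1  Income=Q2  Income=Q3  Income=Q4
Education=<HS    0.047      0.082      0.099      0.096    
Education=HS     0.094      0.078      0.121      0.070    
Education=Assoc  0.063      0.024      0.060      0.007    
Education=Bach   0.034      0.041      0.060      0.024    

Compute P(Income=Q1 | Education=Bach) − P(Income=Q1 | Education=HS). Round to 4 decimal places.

P(Education=Bach) = 0.034 + 0.041 + 0.060 + 0.024 = 0.159; P(Income=Q1 | Education=Bach) = 0.034/0.159 = 0.21384.
P(Education=HS) = 0.094 + 0.078 + 0.121 + 0.070 = 0.363; P(Income=Q1 | Education=HS) = 0.094/0.363 = 0.25895.
Difference = -0.0451.

-0.0451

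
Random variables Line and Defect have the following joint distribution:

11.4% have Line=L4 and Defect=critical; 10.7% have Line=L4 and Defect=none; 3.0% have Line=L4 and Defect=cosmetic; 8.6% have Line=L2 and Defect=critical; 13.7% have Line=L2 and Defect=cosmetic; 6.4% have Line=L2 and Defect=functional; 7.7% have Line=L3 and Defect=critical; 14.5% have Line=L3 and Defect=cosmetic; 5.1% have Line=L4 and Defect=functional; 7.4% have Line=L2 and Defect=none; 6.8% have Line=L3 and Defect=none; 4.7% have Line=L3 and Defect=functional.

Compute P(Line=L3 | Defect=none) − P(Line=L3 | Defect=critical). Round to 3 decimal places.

P(Defect=none) = 0.074 + 0.068 + 0.107 = 0.249; P(Line=L3 | Defect=none) = 0.068/0.249 = 0.2731.
P(Defect=critical) = 0.086 + 0.077 + 0.114 = 0.277; P(Line=L3 | Defect=critical) = 0.077/0.277 = 0.2780.
Difference = -0.005.

-0.005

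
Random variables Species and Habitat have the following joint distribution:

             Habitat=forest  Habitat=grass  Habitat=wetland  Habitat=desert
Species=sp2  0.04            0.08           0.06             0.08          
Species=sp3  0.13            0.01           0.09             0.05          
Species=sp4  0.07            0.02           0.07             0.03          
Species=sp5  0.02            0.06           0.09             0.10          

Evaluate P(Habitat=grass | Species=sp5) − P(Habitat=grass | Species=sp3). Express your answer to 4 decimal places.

P(Species=sp5) = 0.02 + 0.06 + 0.09 + 0.10 = 0.27; P(Habitat=grass | Species=sp5) = 0.06/0.27 = 0.22222.
P(Species=sp3) = 0.13 + 0.01 + 0.09 + 0.05 = 0.28; P(Habitat=grass | Species=sp3) = 0.01/0.28 = 0.03571.
Difference = 0.1865.

0.1865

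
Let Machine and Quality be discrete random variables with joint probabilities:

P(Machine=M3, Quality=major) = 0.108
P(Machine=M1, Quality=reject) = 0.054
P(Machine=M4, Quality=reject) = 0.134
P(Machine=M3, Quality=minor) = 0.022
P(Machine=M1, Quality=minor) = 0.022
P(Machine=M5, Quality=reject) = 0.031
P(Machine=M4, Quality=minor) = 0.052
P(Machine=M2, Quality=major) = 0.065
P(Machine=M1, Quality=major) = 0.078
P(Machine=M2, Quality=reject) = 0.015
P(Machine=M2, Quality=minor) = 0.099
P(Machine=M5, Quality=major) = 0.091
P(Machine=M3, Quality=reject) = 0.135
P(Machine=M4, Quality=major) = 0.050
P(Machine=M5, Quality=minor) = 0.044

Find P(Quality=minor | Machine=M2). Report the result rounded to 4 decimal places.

0.5531

P(Machine=M2) = 0.099 + 0.065 + 0.015 = 0.179.
P(Quality=minor | Machine=M2) = 0.099/0.179 = 0.5531.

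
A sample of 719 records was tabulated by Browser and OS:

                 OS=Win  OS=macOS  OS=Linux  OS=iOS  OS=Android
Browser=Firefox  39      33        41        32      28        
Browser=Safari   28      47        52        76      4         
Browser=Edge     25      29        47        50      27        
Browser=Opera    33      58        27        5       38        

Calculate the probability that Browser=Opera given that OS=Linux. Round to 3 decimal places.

0.162

Total with OS=Linux: 41 + 52 + 47 + 27 = 167.
P(Browser=Opera | OS=Linux) = 27/167 = 0.162.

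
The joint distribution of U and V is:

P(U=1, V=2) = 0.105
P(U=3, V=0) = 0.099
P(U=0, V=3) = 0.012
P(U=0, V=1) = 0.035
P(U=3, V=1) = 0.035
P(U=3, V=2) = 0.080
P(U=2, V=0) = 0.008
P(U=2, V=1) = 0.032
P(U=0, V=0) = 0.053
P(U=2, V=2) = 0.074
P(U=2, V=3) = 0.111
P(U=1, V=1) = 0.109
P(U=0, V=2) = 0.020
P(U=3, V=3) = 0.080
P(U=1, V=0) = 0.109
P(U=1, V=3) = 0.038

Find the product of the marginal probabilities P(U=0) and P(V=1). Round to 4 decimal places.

P(U=0) = 0.053 + 0.035 + 0.020 + 0.012 = 0.120.
P(V=1) = 0.035 + 0.109 + 0.032 + 0.035 = 0.211.
Product: 0.120 × 0.211 = 0.0253.

0.0253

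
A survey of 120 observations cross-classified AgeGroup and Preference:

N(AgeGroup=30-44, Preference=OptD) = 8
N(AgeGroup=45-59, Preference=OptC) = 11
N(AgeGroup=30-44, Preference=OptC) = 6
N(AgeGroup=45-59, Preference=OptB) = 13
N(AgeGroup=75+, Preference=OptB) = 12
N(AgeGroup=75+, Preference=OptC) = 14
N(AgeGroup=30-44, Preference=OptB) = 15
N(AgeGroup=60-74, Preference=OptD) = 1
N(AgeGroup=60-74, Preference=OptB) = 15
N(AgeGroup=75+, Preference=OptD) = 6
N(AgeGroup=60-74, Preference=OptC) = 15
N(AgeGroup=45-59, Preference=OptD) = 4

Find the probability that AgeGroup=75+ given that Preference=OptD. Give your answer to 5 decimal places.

0.31579

Total with Preference=OptD: 8 + 4 + 1 + 6 = 19.
P(AgeGroup=75+ | Preference=OptD) = 6/19 = 0.31579.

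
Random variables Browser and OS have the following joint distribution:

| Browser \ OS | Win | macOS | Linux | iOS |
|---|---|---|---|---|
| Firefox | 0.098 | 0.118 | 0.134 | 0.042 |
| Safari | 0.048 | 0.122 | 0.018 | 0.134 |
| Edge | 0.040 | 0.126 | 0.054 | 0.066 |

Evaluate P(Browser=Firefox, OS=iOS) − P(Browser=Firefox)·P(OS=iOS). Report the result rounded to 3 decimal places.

P(Browser=Firefox) = 0.098 + 0.118 + 0.134 + 0.042 = 0.392.
P(OS=iOS) = 0.042 + 0.134 + 0.066 = 0.242.
P(Browser=Firefox, OS=iOS) − P(Browser=Firefox)P(OS=iOS) = 0.042 − 0.392×0.242 = -0.053.

-0.053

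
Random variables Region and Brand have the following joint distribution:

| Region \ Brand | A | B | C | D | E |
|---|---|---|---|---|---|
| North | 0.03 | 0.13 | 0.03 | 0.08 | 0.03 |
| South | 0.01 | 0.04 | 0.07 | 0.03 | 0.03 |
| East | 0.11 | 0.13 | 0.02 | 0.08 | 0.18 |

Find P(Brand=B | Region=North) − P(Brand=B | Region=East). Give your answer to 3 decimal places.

P(Region=North) = 0.03 + 0.13 + 0.03 + 0.08 + 0.03 = 0.30; P(Brand=B | Region=North) = 0.13/0.30 = 0.4333.
P(Region=East) = 0.11 + 0.13 + 0.02 + 0.08 + 0.18 = 0.52; P(Brand=B | Region=East) = 0.13/0.52 = 0.2500.
Difference = 0.183.

0.183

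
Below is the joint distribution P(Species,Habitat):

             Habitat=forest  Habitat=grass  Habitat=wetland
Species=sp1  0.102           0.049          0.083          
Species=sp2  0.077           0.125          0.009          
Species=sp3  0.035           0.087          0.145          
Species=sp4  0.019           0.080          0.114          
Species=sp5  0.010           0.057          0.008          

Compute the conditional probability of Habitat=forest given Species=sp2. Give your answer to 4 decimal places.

0.3649

P(Species=sp2) = 0.077 + 0.125 + 0.009 = 0.211.
P(Habitat=forest | Species=sp2) = 0.077/0.211 = 0.3649.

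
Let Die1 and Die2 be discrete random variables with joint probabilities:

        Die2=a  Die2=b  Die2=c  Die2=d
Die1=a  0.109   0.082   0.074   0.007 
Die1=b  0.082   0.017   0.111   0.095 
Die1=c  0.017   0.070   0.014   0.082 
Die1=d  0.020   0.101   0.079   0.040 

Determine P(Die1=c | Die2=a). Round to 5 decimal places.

P(Die2=a) = 0.109 + 0.082 + 0.017 + 0.020 = 0.228.
P(Die1=c | Die2=a) = 0.017/0.228 = 0.07456.

0.07456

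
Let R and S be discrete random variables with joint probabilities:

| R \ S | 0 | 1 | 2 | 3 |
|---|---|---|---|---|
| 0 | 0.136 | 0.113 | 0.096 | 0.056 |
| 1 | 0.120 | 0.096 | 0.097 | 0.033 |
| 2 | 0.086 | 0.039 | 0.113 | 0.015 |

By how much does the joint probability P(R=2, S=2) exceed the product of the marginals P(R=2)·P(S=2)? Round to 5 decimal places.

P(R=2) = 0.086 + 0.039 + 0.113 + 0.015 = 0.253.
P(S=2) = 0.096 + 0.097 + 0.113 = 0.306.
P(R=2, S=2) − P(R=2)P(S=2) = 0.113 − 0.253×0.306 = 0.03558.

0.03558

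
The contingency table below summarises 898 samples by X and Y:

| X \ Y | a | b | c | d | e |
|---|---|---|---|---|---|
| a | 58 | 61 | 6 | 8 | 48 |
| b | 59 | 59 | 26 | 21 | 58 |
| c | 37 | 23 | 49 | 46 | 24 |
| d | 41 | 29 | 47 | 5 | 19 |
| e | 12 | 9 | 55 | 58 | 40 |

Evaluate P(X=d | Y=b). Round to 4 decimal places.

0.1602

Total with Y=b: 61 + 59 + 23 + 29 + 9 = 181.
P(X=d | Y=b) = 29/181 = 0.1602.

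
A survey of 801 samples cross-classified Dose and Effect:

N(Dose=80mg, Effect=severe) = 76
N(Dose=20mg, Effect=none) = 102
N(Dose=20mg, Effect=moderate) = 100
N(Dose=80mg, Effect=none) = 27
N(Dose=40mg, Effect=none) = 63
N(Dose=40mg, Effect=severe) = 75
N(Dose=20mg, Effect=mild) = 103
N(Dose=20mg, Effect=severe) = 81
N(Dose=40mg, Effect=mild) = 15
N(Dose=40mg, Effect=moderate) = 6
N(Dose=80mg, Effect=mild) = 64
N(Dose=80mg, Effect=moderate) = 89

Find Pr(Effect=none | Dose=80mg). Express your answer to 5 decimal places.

Total with Dose=80mg: 27 + 64 + 89 + 76 = 256.
P(Effect=none | Dose=80mg) = 27/256 = 0.10547.

0.10547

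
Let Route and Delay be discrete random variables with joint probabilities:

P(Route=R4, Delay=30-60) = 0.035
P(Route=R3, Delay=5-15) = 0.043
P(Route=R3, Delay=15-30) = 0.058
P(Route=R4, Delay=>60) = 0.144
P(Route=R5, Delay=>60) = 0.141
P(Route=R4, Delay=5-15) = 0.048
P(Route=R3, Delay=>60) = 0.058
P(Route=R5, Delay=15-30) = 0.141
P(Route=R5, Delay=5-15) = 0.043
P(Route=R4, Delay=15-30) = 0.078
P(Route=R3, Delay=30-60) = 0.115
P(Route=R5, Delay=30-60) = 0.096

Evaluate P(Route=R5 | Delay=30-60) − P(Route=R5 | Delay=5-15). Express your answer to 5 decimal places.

P(Delay=30-60) = 0.115 + 0.035 + 0.096 = 0.246; P(Route=R5 | Delay=30-60) = 0.096/0.246 = 0.390244.
P(Delay=5-15) = 0.043 + 0.048 + 0.043 = 0.134; P(Route=R5 | Delay=5-15) = 0.043/0.134 = 0.320896.
Difference = 0.06935.

0.06935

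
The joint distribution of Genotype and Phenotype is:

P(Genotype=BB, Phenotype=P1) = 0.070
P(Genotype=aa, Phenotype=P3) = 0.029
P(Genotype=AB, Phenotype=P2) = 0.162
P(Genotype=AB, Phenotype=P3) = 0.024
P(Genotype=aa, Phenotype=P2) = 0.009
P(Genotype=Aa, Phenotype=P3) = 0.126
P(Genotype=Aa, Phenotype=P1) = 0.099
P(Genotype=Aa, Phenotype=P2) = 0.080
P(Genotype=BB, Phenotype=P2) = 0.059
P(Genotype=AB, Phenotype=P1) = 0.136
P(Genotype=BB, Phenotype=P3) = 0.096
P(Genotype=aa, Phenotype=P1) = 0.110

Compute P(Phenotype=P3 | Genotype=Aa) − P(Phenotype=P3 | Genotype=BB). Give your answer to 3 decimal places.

P(Genotype=Aa) = 0.099 + 0.080 + 0.126 = 0.305; P(Phenotype=P3 | Genotype=Aa) = 0.126/0.305 = 0.4131.
P(Genotype=BB) = 0.070 + 0.059 + 0.096 = 0.225; P(Phenotype=P3 | Genotype=BB) = 0.096/0.225 = 0.4267.
Difference = -0.014.

-0.014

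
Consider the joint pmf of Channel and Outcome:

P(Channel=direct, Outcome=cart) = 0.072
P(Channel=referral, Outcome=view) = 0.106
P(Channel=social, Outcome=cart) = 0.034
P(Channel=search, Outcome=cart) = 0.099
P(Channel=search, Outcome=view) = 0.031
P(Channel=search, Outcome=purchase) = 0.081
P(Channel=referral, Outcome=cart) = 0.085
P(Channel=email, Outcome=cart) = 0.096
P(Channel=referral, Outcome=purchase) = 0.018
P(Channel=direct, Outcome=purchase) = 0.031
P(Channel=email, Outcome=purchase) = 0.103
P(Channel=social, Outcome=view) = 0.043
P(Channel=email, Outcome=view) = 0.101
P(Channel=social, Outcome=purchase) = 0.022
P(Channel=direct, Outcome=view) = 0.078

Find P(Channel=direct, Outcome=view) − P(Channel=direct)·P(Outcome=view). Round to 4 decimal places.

0.0130

P(Channel=direct) = 0.078 + 0.072 + 0.031 = 0.181.
P(Outcome=view) = 0.101 + 0.031 + 0.043 + 0.078 + 0.106 = 0.359.
P(Channel=direct, Outcome=view) − P(Channel=direct)P(Outcome=view) = 0.078 − 0.181×0.359 = 0.0130.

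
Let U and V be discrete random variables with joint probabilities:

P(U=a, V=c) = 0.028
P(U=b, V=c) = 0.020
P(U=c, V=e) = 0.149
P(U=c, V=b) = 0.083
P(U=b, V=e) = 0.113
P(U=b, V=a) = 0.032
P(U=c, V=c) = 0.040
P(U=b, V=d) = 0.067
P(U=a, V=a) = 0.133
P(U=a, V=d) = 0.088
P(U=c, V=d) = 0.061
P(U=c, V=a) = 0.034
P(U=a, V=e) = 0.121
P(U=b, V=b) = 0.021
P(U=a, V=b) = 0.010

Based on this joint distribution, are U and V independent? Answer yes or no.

no

P(U=a) = 0.380 and P(V=a) = 0.199, so their product is 0.07562, but P(U=a, V=a) = 0.133. Since these differ, U and V are not independent.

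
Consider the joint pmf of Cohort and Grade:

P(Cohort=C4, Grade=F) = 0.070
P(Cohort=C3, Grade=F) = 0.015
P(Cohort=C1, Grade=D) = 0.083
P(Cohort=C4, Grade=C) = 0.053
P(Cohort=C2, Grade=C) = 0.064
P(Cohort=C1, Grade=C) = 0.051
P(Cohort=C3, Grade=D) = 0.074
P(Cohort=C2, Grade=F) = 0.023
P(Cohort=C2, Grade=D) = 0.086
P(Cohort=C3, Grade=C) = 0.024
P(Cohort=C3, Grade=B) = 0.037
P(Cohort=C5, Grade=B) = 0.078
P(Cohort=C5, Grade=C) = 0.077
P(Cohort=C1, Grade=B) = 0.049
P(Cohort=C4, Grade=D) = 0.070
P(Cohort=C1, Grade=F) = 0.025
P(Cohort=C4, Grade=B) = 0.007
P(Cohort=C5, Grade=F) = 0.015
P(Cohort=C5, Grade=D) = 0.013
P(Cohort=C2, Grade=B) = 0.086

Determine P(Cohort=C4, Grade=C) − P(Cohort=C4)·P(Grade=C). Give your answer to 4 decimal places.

P(Cohort=C4) = 0.007 + 0.053 + 0.070 + 0.070 = 0.200.
P(Grade=C) = 0.051 + 0.064 + 0.024 + 0.053 + 0.077 = 0.269.
P(Cohort=C4, Grade=C) − P(Cohort=C4)P(Grade=C) = 0.053 − 0.200×0.269 = -0.0008.

-0.0008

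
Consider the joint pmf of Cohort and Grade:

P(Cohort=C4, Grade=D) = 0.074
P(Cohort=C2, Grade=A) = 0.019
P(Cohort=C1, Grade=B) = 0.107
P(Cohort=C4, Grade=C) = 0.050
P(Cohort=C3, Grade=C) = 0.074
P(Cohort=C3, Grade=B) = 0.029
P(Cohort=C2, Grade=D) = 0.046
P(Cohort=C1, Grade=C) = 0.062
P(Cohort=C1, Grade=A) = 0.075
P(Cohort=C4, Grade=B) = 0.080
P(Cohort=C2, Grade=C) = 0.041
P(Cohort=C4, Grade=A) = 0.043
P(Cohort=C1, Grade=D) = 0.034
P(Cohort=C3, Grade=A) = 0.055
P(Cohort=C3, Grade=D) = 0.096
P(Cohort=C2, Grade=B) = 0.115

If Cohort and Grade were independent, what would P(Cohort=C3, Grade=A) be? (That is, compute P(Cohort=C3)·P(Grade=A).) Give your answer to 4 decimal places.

P(Cohort=C3) = 0.055 + 0.029 + 0.074 + 0.096 = 0.254.
P(Grade=A) = 0.075 + 0.019 + 0.055 + 0.043 = 0.192.
Product: 0.254 × 0.192 = 0.0488.

0.0488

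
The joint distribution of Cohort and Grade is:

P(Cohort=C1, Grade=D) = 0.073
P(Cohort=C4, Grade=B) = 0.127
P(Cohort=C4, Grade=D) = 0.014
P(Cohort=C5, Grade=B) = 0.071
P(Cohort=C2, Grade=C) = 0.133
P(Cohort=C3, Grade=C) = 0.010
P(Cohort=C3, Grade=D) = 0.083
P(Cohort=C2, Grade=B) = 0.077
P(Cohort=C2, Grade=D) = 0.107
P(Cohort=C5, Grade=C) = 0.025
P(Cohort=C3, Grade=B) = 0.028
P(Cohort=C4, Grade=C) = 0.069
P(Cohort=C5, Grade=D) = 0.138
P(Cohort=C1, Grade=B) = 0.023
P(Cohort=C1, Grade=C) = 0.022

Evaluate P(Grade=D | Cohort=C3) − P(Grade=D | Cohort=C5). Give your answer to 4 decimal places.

0.0962

P(Cohort=C3) = 0.028 + 0.010 + 0.083 = 0.121; P(Grade=D | Cohort=C3) = 0.083/0.121 = 0.68595.
P(Cohort=C5) = 0.071 + 0.025 + 0.138 = 0.234; P(Grade=D | Cohort=C5) = 0.138/0.234 = 0.58974.
Difference = 0.0962.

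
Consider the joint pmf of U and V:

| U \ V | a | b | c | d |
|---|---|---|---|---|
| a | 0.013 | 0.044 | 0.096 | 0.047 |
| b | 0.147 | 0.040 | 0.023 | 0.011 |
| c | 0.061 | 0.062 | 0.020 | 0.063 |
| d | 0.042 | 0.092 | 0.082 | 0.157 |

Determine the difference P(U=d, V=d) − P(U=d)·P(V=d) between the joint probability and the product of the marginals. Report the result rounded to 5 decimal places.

P(U=d) = 0.042 + 0.092 + 0.082 + 0.157 = 0.373.
P(V=d) = 0.047 + 0.011 + 0.063 + 0.157 = 0.278.
P(U=d, V=d) − P(U=d)P(V=d) = 0.157 − 0.373×0.278 = 0.05331.

0.05331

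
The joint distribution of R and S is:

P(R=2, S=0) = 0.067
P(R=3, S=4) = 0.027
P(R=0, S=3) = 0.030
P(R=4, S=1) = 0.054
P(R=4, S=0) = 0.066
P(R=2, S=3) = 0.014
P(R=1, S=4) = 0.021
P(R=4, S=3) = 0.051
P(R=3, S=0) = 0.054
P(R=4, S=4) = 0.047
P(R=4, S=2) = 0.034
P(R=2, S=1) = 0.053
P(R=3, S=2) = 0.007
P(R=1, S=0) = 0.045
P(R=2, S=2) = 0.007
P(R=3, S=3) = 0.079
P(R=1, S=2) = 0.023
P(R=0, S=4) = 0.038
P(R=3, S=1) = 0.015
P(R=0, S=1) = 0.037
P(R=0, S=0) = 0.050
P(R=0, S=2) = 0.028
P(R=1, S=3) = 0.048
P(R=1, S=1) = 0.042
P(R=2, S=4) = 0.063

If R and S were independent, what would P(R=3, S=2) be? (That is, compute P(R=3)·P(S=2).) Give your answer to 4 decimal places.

P(R=3) = 0.054 + 0.015 + 0.007 + 0.079 + 0.027 = 0.182.
P(S=2) = 0.028 + 0.023 + 0.007 + 0.007 + 0.034 = 0.099.
Product: 0.182 × 0.099 = 0.0180.

0.0180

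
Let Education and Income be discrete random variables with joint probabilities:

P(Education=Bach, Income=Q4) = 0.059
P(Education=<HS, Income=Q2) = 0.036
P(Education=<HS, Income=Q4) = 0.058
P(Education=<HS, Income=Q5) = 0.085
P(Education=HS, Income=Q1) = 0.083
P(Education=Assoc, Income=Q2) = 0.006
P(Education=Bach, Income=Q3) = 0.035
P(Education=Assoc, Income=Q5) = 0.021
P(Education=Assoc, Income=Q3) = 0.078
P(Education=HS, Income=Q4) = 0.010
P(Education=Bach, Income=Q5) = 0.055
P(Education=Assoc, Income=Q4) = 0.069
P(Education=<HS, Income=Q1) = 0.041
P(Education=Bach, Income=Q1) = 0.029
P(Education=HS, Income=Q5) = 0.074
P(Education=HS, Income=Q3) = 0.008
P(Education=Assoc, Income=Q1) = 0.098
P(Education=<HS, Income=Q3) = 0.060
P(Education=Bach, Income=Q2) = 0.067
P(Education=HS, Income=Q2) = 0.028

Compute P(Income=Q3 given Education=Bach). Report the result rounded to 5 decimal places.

0.14286

P(Education=Bach) = 0.029 + 0.067 + 0.035 + 0.059 + 0.055 = 0.245.
P(Income=Q3 | Education=Bach) = 0.035/0.245 = 0.14286.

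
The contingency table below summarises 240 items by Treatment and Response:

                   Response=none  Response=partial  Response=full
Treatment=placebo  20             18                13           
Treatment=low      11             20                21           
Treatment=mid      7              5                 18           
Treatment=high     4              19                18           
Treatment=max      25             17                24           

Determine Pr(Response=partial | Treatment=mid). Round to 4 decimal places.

0.1667

Total with Treatment=mid: 7 + 5 + 18 = 30.
P(Response=partial | Treatment=mid) = 5/30 = 0.1667.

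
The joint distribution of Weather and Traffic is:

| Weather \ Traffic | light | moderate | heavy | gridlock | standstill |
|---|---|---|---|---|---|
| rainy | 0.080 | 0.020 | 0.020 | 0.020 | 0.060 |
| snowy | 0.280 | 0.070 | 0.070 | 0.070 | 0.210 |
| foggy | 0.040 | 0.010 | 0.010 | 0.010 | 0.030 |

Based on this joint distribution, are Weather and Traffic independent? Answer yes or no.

Every cell satisfies P(Weather,Traffic) = P(Weather)·P(Traffic). For instance P(Weather=snowy) = 0.700, P(Traffic=standstill) = 0.300, and 0.700×0.300 = 0.210 matches the joint entry. So Weather and Traffic are independent.

yes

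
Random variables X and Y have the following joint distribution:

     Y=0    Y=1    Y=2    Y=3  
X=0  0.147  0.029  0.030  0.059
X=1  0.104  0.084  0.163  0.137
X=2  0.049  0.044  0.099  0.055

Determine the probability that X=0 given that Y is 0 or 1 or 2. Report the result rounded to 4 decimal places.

P(Y=0) = 0.147 + 0.104 + 0.049 = 0.300.
P(Y=1) = 0.029 + 0.084 + 0.044 = 0.157.
P(Y=2) = 0.030 + 0.163 + 0.099 = 0.292.
P(Y ∈ {0, 1, 2}) = 0.300 + 0.157 + 0.292 = 0.749; P(X=0, Y ∈ {0, 1, 2}) = 0.147 + 0.029 + 0.030 = 0.206.
P(X=0 | Y ∈ {0, 1, 2}) = 0.206/0.749 = 0.2750.

0.2750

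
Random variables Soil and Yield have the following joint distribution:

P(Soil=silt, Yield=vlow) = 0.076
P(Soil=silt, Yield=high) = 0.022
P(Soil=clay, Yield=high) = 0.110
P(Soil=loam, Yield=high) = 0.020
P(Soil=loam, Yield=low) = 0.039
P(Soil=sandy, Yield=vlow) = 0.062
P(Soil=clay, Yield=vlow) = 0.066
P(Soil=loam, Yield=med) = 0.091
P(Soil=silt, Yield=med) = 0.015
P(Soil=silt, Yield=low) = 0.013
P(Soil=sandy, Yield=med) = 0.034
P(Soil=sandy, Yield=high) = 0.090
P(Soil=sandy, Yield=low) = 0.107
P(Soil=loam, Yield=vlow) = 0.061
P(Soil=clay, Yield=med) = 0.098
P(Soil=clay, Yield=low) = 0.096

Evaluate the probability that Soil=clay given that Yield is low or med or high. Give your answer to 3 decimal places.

P(Yield=low) = 0.107 + 0.039 + 0.096 + 0.013 = 0.255.
P(Yield=med) = 0.034 + 0.091 + 0.098 + 0.015 = 0.238.
P(Yield=high) = 0.090 + 0.020 + 0.110 + 0.022 = 0.242.
P(Yield ∈ {low, med, high}) = 0.255 + 0.238 + 0.242 = 0.735; P(Soil=clay, Yield ∈ {low, med, high}) = 0.096 + 0.098 + 0.110 = 0.304.
P(Soil=clay | Yield ∈ {low, med, high}) = 0.304/0.735 = 0.414.

0.414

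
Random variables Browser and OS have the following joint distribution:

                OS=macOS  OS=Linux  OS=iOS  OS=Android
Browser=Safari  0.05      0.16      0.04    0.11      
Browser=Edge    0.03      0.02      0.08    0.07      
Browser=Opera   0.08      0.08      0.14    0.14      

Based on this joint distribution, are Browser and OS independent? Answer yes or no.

no

P(Browser=Safari) = 0.36 and P(OS=Linux) = 0.26, so their product is 0.0936, but P(Browser=Safari, OS=Linux) = 0.16. Since these differ, Browser and OS are not independent.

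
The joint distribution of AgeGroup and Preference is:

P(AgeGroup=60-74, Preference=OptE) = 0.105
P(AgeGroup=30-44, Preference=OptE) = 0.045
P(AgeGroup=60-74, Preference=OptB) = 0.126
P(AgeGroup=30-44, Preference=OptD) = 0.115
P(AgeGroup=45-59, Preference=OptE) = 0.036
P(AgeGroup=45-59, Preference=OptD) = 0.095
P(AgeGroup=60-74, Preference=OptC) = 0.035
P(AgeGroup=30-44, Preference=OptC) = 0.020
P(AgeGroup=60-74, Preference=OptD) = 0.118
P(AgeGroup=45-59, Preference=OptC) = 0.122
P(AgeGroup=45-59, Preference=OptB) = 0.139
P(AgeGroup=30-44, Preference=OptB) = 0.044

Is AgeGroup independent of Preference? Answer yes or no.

P(AgeGroup=45-59) = 0.392 and P(Preference=OptC) = 0.177, so their product is 0.06938, but P(AgeGroup=45-59, Preference=OptC) = 0.122. Since these differ, AgeGroup and Preference are not independent.

no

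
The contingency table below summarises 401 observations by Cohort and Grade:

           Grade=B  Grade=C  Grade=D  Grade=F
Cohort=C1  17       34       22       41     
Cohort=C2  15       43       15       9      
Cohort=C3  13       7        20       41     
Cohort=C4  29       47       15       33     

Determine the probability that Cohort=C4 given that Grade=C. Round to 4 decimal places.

0.3588

Total with Grade=C: 34 + 43 + 7 + 47 = 131.
P(Cohort=C4 | Grade=C) = 47/131 = 0.3588.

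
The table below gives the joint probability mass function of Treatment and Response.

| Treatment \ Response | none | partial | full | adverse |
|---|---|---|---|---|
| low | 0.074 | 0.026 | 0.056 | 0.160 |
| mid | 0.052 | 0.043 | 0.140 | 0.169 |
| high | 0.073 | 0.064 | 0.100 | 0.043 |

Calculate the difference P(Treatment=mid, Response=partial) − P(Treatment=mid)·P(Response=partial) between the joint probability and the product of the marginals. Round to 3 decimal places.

P(Treatment=mid) = 0.052 + 0.043 + 0.140 + 0.169 = 0.404.
P(Response=partial) = 0.026 + 0.043 + 0.064 = 0.133.
P(Treatment=mid, Response=partial) − P(Treatment=mid)P(Response=partial) = 0.043 − 0.404×0.133 = -0.011.

-0.011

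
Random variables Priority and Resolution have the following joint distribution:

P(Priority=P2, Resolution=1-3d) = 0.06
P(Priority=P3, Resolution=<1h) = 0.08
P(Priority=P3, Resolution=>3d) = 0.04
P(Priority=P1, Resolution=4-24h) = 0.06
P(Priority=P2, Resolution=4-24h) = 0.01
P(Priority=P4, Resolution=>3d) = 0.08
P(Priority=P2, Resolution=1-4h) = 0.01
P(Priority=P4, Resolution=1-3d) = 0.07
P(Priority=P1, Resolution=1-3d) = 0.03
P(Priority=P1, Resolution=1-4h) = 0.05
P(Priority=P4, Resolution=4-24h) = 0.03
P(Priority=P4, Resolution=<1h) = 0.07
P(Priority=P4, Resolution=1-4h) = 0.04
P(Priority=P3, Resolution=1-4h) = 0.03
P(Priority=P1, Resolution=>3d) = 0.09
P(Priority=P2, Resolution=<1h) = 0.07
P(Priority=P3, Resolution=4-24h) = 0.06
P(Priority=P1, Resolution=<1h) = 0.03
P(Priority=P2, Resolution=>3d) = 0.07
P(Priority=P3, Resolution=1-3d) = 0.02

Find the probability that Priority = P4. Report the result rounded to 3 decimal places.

0.290

P(Priority=P4) = 0.07 + 0.04 + 0.03 + 0.07 + 0.08 = 0.29.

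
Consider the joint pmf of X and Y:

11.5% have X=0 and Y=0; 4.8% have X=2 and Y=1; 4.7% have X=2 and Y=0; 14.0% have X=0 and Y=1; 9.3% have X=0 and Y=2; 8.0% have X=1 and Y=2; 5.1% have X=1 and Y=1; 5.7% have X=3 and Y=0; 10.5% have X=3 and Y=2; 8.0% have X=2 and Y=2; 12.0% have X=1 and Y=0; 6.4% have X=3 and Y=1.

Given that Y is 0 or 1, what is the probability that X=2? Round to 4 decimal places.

0.1480

P(Y=0) = 0.115 + 0.120 + 0.047 + 0.057 = 0.339.
P(Y=1) = 0.140 + 0.051 + 0.048 + 0.064 = 0.303.
P(Y ∈ {0, 1}) = 0.339 + 0.303 = 0.642; P(X=2, Y ∈ {0, 1}) = 0.047 + 0.048 = 0.095.
P(X=2 | Y ∈ {0, 1}) = 0.095/0.642 = 0.1480.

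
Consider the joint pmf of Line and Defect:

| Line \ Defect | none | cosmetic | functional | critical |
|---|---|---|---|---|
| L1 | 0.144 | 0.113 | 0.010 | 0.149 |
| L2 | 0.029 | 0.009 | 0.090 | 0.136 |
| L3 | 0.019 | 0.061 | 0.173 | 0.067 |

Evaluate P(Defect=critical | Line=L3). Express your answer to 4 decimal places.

P(Line=L3) = 0.019 + 0.061 + 0.173 + 0.067 = 0.320.
P(Defect=critical | Line=L3) = 0.067/0.320 = 0.2094.

0.2094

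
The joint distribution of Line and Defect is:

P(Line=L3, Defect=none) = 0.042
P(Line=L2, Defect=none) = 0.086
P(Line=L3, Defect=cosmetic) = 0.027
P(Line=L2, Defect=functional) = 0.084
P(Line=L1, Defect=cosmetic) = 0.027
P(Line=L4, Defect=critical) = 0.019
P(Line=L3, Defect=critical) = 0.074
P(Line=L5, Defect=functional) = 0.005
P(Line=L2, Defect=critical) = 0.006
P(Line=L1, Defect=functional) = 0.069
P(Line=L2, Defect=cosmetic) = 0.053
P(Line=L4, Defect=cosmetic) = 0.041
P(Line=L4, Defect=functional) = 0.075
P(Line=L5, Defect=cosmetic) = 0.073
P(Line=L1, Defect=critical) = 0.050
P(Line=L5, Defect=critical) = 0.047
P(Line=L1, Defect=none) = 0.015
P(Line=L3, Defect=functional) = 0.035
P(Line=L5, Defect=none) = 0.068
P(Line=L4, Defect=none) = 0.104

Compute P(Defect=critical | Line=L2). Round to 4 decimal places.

P(Line=L2) = 0.086 + 0.053 + 0.084 + 0.006 = 0.229.
P(Defect=critical | Line=L2) = 0.006/0.229 = 0.0262.

0.0262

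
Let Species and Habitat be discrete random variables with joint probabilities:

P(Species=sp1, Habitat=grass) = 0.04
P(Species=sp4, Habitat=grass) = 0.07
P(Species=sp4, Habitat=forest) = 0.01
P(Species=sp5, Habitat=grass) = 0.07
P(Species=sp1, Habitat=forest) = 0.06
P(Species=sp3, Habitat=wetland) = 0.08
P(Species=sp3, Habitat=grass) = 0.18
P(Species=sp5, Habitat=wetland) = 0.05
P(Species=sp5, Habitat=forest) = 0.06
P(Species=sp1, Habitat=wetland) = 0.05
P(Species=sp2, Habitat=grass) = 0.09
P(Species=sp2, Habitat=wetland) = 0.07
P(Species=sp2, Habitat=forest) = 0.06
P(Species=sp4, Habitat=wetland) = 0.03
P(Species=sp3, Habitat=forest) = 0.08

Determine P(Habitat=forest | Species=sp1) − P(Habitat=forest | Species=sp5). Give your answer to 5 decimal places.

0.06667

P(Species=sp1) = 0.06 + 0.04 + 0.05 = 0.15; P(Habitat=forest | Species=sp1) = 0.06/0.15 = 0.400000.
P(Species=sp5) = 0.06 + 0.07 + 0.05 = 0.18; P(Habitat=forest | Species=sp5) = 0.06/0.18 = 0.333333.
Difference = 0.06667.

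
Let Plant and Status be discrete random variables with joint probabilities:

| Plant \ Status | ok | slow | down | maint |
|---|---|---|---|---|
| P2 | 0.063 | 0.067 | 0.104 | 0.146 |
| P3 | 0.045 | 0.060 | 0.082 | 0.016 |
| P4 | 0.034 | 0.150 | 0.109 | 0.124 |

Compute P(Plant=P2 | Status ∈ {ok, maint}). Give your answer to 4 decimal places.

0.4883

P(Status=ok) = 0.063 + 0.045 + 0.034 = 0.142.
P(Status=maint) = 0.146 + 0.016 + 0.124 = 0.286.
P(Status ∈ {ok, maint}) = 0.142 + 0.286 = 0.428; P(Plant=P2, Status ∈ {ok, maint}) = 0.063 + 0.146 = 0.209.
P(Plant=P2 | Status ∈ {ok, maint}) = 0.209/0.428 = 0.4883.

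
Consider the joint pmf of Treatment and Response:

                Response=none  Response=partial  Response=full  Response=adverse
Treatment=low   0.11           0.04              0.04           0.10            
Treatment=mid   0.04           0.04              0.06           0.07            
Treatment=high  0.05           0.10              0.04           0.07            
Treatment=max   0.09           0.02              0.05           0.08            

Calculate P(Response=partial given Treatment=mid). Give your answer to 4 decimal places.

0.1905

P(Treatment=mid) = 0.04 + 0.04 + 0.06 + 0.07 = 0.21.
P(Response=partial | Treatment=mid) = 0.04/0.21 = 0.1905.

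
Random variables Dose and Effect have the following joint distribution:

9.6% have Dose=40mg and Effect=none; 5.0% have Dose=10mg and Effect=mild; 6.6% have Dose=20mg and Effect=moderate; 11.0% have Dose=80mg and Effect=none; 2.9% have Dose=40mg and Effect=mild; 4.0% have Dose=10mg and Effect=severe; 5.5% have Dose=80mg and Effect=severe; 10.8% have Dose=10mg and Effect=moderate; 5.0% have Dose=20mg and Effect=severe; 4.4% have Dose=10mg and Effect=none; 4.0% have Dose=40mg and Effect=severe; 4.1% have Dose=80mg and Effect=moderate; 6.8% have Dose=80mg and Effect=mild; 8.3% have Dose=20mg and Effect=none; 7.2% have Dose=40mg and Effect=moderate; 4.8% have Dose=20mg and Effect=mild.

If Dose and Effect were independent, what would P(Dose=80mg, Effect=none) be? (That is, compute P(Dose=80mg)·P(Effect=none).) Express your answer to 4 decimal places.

P(Dose=80mg) = 0.110 + 0.068 + 0.041 + 0.055 = 0.274.
P(Effect=none) = 0.044 + 0.083 + 0.096 + 0.110 = 0.333.
Product: 0.274 × 0.333 = 0.0912.

0.0912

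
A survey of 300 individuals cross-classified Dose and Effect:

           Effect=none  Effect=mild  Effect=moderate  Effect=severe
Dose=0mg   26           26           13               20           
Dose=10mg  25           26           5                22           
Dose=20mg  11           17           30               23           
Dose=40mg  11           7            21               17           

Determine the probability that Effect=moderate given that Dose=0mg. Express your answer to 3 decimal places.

Total with Dose=0mg: 26 + 26 + 13 + 20 = 85.
P(Effect=moderate | Dose=0mg) = 13/85 = 0.153.

0.153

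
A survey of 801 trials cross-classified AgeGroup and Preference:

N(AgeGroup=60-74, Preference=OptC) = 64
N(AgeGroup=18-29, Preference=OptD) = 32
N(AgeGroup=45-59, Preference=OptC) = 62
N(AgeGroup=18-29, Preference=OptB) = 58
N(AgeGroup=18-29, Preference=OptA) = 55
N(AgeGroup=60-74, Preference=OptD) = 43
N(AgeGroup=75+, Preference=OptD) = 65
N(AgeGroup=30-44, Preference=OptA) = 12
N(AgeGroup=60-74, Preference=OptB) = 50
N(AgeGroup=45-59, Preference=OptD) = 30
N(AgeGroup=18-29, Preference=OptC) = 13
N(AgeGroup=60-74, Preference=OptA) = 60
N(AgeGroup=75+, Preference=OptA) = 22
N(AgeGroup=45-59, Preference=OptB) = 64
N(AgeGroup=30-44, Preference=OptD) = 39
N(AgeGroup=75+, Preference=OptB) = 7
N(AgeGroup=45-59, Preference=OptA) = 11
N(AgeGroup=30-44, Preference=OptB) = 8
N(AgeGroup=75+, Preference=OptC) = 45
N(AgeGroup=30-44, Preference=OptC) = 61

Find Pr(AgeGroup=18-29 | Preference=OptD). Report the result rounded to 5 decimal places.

0.15311

Total with Preference=OptD: 32 + 39 + 30 + 43 + 65 = 209.
P(AgeGroup=18-29 | Preference=OptD) = 32/209 = 0.15311.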